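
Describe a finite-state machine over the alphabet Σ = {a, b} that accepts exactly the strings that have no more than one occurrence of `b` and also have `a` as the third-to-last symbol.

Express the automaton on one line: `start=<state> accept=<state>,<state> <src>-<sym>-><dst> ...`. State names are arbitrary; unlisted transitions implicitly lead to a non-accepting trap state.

Run two small machines in parallel and take their product. The first has 3 states tracking the count of `b`s, saturating at 2; the second has 15 states tracking the last 3 symbols read. A product state is a pair (one from each), accepting exactly when both do.
          a    b  
>  s0     s1   s2 
   s1     s3   s4 
   s2     s5   s6 
   s3     s7   s8 
   s4     s9  s10 
   s5    s11  s12 
   s6    s13  s14 
 * s7     s7   s8 
 * s8     s9  s10 
 * s9    s11  s12 
   s10   s13  s14 
   s11   s15  s16 
   s12   s17  s10 
   s13   s18  s12 
   s14   s13  s14 
 * s15   s15  s16 
   s16   s17  s10 
   s17   s18  s12 
   s18   s19  s16 
   s19   s19  s16 
(> = start, * = accepting)

start=s0 accept=s7,s8,s9,s15 s0-a->s1 s0-b->s2 s1-a->s3 s1-b->s4 s2-a->s5 s2-b->s6 s3-a->s7 s3-b->s8 s4-a->s9 s4-b->s10 s5-a->s11 s5-b->s12 s6-a->s13 s6-b->s14 s7-a->s7 s7-b->s8 s8-a->s9 s8-b->s10 s9-a->s11 s9-b->s12 s10-a->s13 s10-b->s14 s11-a->s15 s11-b->s16 s12-a->s17 s12-b->s10 s13-a->s18 s13-b->s12 s14-a->s13 s14-b->s14 s15-a->s15 s15-b->s16 s16-a->s17 s16-b->s10 s17-a->s18 s17-b->s12 s18-a->s19 s18-b->s16 s19-a->s19 s19-b->s16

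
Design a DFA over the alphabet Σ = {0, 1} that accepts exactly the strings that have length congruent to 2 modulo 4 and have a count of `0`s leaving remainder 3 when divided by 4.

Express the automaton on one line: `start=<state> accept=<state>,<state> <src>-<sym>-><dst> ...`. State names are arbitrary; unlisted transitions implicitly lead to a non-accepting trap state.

Build one automaton per condition and run them in lockstep. One (4 states) tracks the input length modulo 4; the other (4 states) tracks the count of `0`s modulo 4. Each combined state is a pair, one component from each; accept when both components accept.
16 states suffice.
          0    1  
>  q0     q1   q2 
   q1     q3   q4 
   q2     q4   q5 
   q3     q6   q7 
   q4     q7   q8 
   q5     q8   q9 
   q6     q0  q10 
   q7    q10  q11 
   q8    q11  q12 
   q9    q12   q0 
   q10    q2  q13 
   q11   q13  q14 
   q12   q14   q1 
   q13    q5  q15 
   q14   q15   q3 
 * q15    q9   q6 
(> = start, * = accepting)

start=q0 accept=q15 q0-0->q1 q0-1->q2 q1-0->q3 q1-1->q4 q2-0->q4 q2-1->q5 q3-0->q6 q3-1->q7 q4-0->q7 q4-1->q8 q5-0->q8 q5-1->q9 q6-0->q0 q6-1->q10 q7-0->q10 q7-1->q11 q8-0->q11 q8-1->q12 q9-0->q12 q9-1->q0 q10-0->q2 q10-1->q13 q11-0->q13 q11-1->q14 q12-0->q14 q12-1->q1 q13-0->q5 q13-1->q15 q14-0->q15 q14-1->q3 q15-0->q9 q15-1->q6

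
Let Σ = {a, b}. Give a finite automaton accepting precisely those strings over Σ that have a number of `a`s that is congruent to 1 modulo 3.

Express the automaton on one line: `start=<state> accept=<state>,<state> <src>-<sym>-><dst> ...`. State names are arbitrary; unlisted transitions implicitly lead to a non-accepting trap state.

start=q0 accept=q1 q0-a->q1 q0-b->q0 q1-a->q2 q1-b->q1 q2-a->q0 q2-b->q2

Keep the running count of `a`s modulo 3: each `a` advances along the cycle q0 → q1 → q2 → q0 while other symbols loop. Accept at q1.
A 3-state machine:
        a   b  
>  q0   q1  q0 
 * q1   q2  q1 
   q2   q0  q2 
(> = start, * = accepting)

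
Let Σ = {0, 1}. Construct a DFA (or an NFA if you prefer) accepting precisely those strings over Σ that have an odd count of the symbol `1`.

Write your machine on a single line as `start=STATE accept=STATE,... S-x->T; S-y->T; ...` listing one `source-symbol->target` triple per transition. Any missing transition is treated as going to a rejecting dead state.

start=A; accept=B; A-0->A; A-1->B; B-0->B; B-1->A

Keep the running count of `1`s modulo 2: each `1` advances along the cycle A → B → A while other symbols loop. Accept at B.
With 2 states:
       0  1 
>  A   A  B 
 * B   B  A 
(> = start, * = accepting)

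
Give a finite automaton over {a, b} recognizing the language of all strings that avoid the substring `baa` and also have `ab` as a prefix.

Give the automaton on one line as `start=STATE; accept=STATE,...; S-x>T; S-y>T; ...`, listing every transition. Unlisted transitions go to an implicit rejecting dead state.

start=S0; accept=S3,S4; S0-a>S1; S0-b>S2; S1-a>S2; S1-b>S3; S2-a>S2; S2-b>S2; S3-a>S4; S3-b>S3; S4-a>S2; S4-b>S3

Handle the two conditions separately and then intersect. The first has 4 states tracking partial matches of the forbidden pattern `baa`; the second has 4 states tracking whether the input so far still matches the prefix `ab`. A product state is a pair (one from each), accepting exactly when both do. Equivalent product states are then merged.
With 5 states:
        a   b  
>  S0   S1  S2 
   S1   S2  S3 
   S2   S2  S2 
 * S3   S4  S3 
 * S4   S2  S3 
(> = start, * = accepting)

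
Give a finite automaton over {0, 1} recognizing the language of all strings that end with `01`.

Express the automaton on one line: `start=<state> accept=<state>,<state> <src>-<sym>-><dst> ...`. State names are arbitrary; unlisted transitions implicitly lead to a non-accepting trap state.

Remember how much of `01` the current input suffix matches. State A means no match yet; B means the last symbol is `0`; C means the last 2 symbols are `01`. Only C accepts. On a mismatch, fall back to the longest proper suffix that is still a prefix of `01`.
3 states suffice.
       0  1 
>  A   B  A 
   B   B  C 
 * C   B  A 
(> = start, * = accepting)

start=A accept=C A-0->B A-1->A B-0->B B-1->C C-0->B C-1->A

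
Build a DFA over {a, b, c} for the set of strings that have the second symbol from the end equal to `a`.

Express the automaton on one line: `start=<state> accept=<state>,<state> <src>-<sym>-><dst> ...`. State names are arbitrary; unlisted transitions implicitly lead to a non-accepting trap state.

start=s0 accept=s4,s5,s6 s0-a->s1 s0-b->s2 s0-c->s3 s1-a->s4 s1-b->s5 s1-c->s6 s2-a->s7 s2-b->s8 s2-c->s9 s3-a->s10 s3-b->s11 s3-c->s12 s4-a->s4 s4-b->s5 s4-c->s6 s5-a->s7 s5-b->s8 s5-c->s9 s6-a->s10 s6-b->s11 s6-c->s12 s7-a->s4 s7-b->s5 s7-c->s6 s8-a->s7 s8-b->s8 s8-c->s9 s9-a->s10 s9-b->s11 s9-c->s12 s10-a->s4 s10-b->s5 s10-c->s6 s11-a->s7 s11-b->s8 s11-c->s9 s12-a->s10 s12-b->s11 s12-c->s12

A DFA must remember the last 2 symbols (since which symbol is second-to-last isn't known until the input ends). Use one state per possible window of the last ≤2 symbols; accept from those whose window starts with `a`.
13 states suffice.
          a    b    c  
>  s0     s1   s2   s3 
   s1     s4   s5   s6 
   s2     s7   s8   s9 
   s3    s10  s11  s12 
 * s4     s4   s5   s6 
 * s5     s7   s8   s9 
 * s6    s10  s11  s12 
   s7     s4   s5   s6 
   s8     s7   s8   s9 
   s9    s10  s11  s12 
   s10    s4   s5   s6 
   s11    s7   s8   s9 
   s12   s10  s11  s12 
(> = start, * = accepting)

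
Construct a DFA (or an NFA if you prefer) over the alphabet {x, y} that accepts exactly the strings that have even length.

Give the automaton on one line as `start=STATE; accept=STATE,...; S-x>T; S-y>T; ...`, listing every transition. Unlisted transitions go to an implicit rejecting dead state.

start=q0; accept=q0; q0-x>q1; q0-y>q1; q1-x>q0; q1-y>q0

Count input length modulo 2: every symbol advances one step around the cycle q0 → q1 → q0. Accept at q0.
2 states suffice.
        x   y  
>* q0   q1  q1 
   q1   q0  q0 
(> = start, * = accepting)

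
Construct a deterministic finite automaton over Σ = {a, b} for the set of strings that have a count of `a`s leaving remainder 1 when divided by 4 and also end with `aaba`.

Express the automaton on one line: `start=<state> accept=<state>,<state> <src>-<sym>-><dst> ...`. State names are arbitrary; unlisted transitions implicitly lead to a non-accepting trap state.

start=s0 accept=s17 s0-a->s1 s0-b->s0 s1-a->s2 s1-b->s3 s2-a->s4 s2-b->s5 s3-a->s6 s3-b->s3 s4-a->s7 s4-b->s8 s5-a->s9 s5-b->s10 s6-a->s4 s6-b->s10 s7-a->s11 s7-b->s12 s8-a->s13 s8-b->s14 s9-a->s7 s9-b->s14 s10-a->s15 s10-b->s10 s11-a->s2 s11-b->s16 s12-a->s17 s12-b->s0 s13-a->s11 s13-b->s0 s14-a->s18 s14-b->s14 s15-a->s7 s15-b->s14 s16-a->s19 s16-b->s3 s17-a->s2 s17-b->s3 s18-a->s11 s18-b->s0 s19-a->s4 s19-b->s10

Build one automaton per condition and run them in lockstep. The first has 4 states tracking the count of `a`s modulo 4; the second has 5 states tracking how much of the suffix `aaba` has currently been matched. A product state is a pair (one from each), accepting exactly when both do.
A 20-state machine:
          a    b  
>  s0     s1   s0 
   s1     s2   s3 
   s2     s4   s5 
   s3     s6   s3 
   s4     s7   s8 
   s5     s9  s10 
   s6     s4  s10 
   s7    s11  s12 
   s8    s13  s14 
   s9     s7  s14 
   s10   s15  s10 
   s11    s2  s16 
   s12   s17   s0 
   s13   s11   s0 
   s14   s18  s14 
   s15    s7  s14 
   s16   s19   s3 
 * s17    s2   s3 
   s18   s11   s0 
   s19    s4  s10 
(> = start, * = accepting)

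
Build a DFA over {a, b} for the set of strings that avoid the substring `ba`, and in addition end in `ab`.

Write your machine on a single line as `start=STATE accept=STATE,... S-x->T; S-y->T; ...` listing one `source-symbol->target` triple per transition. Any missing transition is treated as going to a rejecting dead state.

start=q0; accept=q3; q0-a->q1; q0-b->q2; q1-a->q1; q1-b->q3; q2-a->q2; q2-b->q2; q3-a->q2; q3-b->q2

Build one automaton per condition and run them in lockstep. The first has 3 states tracking partial matches of the forbidden pattern `ba`; the second has 3 states tracking how much of the suffix `ab` has currently been matched. A product state is a pair (one from each), accepting exactly when both do. Equivalent product states are then merged.
With 4 states:
        a   b  
>  q0   q1  q2 
   q1   q1  q3 
   q2   q2  q2 
 * q3   q2  q2 
(> = start, * = accepting)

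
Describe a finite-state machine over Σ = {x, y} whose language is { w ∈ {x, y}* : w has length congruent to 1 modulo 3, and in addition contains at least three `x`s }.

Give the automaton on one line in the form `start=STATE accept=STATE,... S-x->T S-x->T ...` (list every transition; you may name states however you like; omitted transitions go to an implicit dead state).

start=q0 accept=q9 q0-x->q1 q0-y->q2 q1-x->q3 q1-y->q4 q2-x->q4 q2-y->q5 q3-x->q6 q3-y->q7 q4-x->q7 q4-y->q8 q5-x->q8 q5-y->q0 q6-x->q9 q6-y->q9 q7-x->q9 q7-y->q10 q8-x->q10 q8-y->q1 q9-x->q11 q9-y->q11 q10-x->q11 q10-y->q3 q11-x->q6 q11-y->q6

Build one automaton per condition and run them in lockstep. One (3 states) tracks the input length modulo 3; the other (5 states) tracks the count of `x`s, saturating at 4. Each combined state is a pair, one component from each; accept when both components accept. Equivalent product states are then merged.
12 states suffice.
          x    y  
>  q0     q1   q2 
   q1     q3   q4 
   q2     q4   q5 
   q3     q6   q7 
   q4     q7   q8 
   q5     q8   q0 
   q6     q9   q9 
   q7     q9  q10 
   q8    q10   q1 
 * q9    q11  q11 
   q10   q11   q3 
   q11    q6   q6 
(> = start, * = accepting)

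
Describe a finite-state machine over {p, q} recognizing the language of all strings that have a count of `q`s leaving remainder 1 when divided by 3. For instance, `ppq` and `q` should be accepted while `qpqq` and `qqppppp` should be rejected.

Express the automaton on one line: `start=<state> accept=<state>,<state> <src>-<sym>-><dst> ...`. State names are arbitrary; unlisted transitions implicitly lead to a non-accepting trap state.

start=s0 accept=s1 s0-p->s0 s0-q->s1 s1-p->s1 s1-q->s2 s2-p->s2 s2-q->s0

The only thing that matters is how many `q`s have appeared, reduced mod 3. Use one state per residue: s0 for 0, …, s2 for 2. Reading `q` moves to the next residue; anything else stays put. s1 is accepting.
A 3-state machine:
        p   q  
>  s0   s0  s1 
 * s1   s1  s2 
   s2   s2  s0 
(> = start, * = accepting)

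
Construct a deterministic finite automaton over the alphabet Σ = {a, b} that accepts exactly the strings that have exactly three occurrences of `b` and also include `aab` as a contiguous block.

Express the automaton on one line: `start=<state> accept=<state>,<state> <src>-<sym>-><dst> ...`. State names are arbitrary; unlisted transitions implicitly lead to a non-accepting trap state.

Run two small machines in parallel and take their product. One (5 states) tracks the count of `b`s, saturating at 4; the other (4 states) tracks whether and how much of `aab` has been seen. Each combined state is a pair, one component from each; accept when both components accept.
          a    b  
>  S0     S1   S2 
   S1     S3   S2 
   S2     S4   S5 
   S3     S3   S6 
   S4     S7   S5 
   S5     S8   S9 
   S6     S6  S10 
   S7     S7  S10 
   S8    S11   S9 
   S9    S12  S13 
   S10   S10  S14 
   S11   S11  S14 
   S12   S15  S13 
   S13   S16  S13 
 * S14   S14  S17 
   S15   S15  S17 
   S16   S18  S13 
   S17   S17  S17 
   S18   S18  S17 
(> = start, * = accepting)

start=S0 accept=S14 S0-a->S1 S0-b->S2 S1-a->S3 S1-b->S2 S2-a->S4 S2-b->S5 S3-a->S3 S3-b->S6 S4-a->S7 S4-b->S5 S5-a->S8 S5-b->S9 S6-a->S6 S6-b->S10 S7-a->S7 S7-b->S10 S8-a->S11 S8-b->S9 S9-a->S12 S9-b->S13 S10-a->S10 S10-b->S14 S11-a->S11 S11-b->S14 S12-a->S15 S12-b->S13 S13-a->S16 S13-b->S13 S14-a->S14 S14-b->S17 S15-a->S15 S15-b->S17 S16-a->S18 S16-b->S13 S17-a->S17 S17-b->S17 S18-a->S18 S18-b->S17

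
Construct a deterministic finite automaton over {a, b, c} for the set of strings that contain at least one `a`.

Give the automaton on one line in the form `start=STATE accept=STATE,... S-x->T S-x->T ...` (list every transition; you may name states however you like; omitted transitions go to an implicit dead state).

start=S0 accept=S1,S2 S0-a->S1 S0-b->S0 S0-c->S0 S1-a->S2 S1-b->S1 S1-c->S1 S2-a->S2 S2-b->S2 S2-c->S2

Only the number of `a`s matters, and only up to 2. Make a chain S0 → S1 → S2 advanced by each `a` (with S2 absorbing); every other symbol self-loops. The accepting set is {S1, S2}.
With 3 states:
        a   b   c  
>  S0   S1  S0  S0 
 * S1   S2  S1  S1 
 * S2   S2  S2  S2 
(> = start, * = accepting)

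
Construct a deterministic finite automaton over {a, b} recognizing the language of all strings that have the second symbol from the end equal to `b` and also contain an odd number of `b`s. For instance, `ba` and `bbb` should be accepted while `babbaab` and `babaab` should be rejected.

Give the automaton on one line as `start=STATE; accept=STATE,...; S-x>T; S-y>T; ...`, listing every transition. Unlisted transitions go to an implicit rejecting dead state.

Handle the two conditions separately and then intersect. The first has 7 states tracking the last 2 symbols read; the second has 2 states tracking the count of `b`s modulo 2. A product state is a pair (one from each), accepting exactly when both do. Equivalent product states are then merged.
6 states suffice.
        a   b  
>  s0   s0  s1 
   s1   s2  s3 
 * s2   s4  s3 
   s3   s0  s5 
   s4   s4  s3 
 * s5   s2  s3 
(> = start, * = accepting)

start=s0; accept=s2,s5; s0-a>s0; s0-b>s1; s1-a>s2; s1-b>s3; s2-a>s4; s2-b>s3; s3-a>s0; s3-b>s5; s4-a>s4; s4-b>s3; s5-a>s2; s5-b>s3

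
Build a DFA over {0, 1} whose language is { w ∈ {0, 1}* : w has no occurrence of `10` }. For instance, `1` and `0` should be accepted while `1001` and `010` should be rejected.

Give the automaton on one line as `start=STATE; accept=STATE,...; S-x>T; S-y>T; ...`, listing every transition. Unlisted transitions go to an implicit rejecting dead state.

Track partial matches of the forbidden pattern `10`. State s2 is a dead state reached once `10` has occurred; every other state accepts. s0 means no part of `10` is currently matched.
With 3 states:
        0   1  
>* s0   s0  s1 
 * s1   s2  s1 
   s2   s2  s2 
(> = start, * = accepting)

start=s0; accept=s0,s1; s0-0>s0; s0-1>s1; s1-0>s2; s1-1>s1; s2-0>s2; s2-1>s2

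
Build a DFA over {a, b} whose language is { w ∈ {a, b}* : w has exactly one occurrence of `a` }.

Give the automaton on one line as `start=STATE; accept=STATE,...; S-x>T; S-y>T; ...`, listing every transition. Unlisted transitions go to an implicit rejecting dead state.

start=S0; accept=S1; S0-a>S1; S0-b>S0; S1-a>S2; S1-b>S1; S2-a>S2; S2-b>S2

Only the number of `a`s matters, and only up to 2. Make a chain S0 → S1 → S2 advanced by each `a` (with S2 absorbing); every other symbol self-loops. The accepting set is {S1}.
With 3 states:
        a   b  
>  S0   S1  S0 
 * S1   S2  S1 
   S2   S2  S2 
(> = start, * = accepting)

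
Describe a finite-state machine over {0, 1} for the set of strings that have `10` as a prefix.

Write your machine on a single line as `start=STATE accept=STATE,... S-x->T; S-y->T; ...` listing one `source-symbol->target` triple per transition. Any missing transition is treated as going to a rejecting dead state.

Walk along `10` while the input agrees: from A take `1` to B, and so on. Any deviation drops to the rejecting sink D. Once C is reached the prefix is confirmed and every continuation is accepted.
       0  1 
>  A   D  B 
   B   C  D 
 * C   C  C 
   D   D  D 
(> = start, * = accepting)

start=A; accept=C; A-0->D; A-1->B; B-0->C; B-1->D; C-0->C; C-1->C; D-0->D; D-1->D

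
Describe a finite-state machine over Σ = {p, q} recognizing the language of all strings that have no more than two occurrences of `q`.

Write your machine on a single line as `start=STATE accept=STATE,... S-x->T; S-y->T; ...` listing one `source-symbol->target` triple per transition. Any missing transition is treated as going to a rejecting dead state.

Only the number of `q`s matters, and only up to 3. Make a chain A → B → C → D advanced by each `q` (with D absorbing); every other symbol self-loops. The accepting set is {A, B, C}.
       p  q 
>* A   A  B 
 * B   B  C 
 * C   C  D 
   D   D  D 
(> = start, * = accepting)

start=A; accept=A,B,C; A-p->A; A-q->B; B-p->B; B-q->C; C-p->C; C-q->D; D-p->D; D-q->D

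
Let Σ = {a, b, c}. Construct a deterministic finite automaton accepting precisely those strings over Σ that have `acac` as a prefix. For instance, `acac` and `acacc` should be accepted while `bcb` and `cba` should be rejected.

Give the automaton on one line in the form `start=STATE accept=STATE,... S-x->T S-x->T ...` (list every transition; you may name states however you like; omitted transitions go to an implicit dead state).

Check the first 4 symbols one by one: q0 through q3 record how many have matched `acac` so far; any wrong symbol goes to the dead state q5. After all 4 match we enter the accepting sink q4.
        a   b   c  
>  q0   q1  q5  q5 
   q1   q5  q5  q2 
   q2   q3  q5  q5 
   q3   q5  q5  q4 
 * q4   q4  q4  q4 
   q5   q5  q5  q5 
(> = start, * = accepting)

start=q0 accept=q4 q0-a->q1 q0-b->q5 q0-c->q5 q1-a->q5 q1-b->q5 q1-c->q2 q2-a->q3 q2-b->q5 q2-c->q5 q3-a->q5 q3-b->q5 q3-c->q4 q4-a->q4 q4-b->q4 q4-c->q4 q5-a->q5 q5-b->q5 q5-c->q5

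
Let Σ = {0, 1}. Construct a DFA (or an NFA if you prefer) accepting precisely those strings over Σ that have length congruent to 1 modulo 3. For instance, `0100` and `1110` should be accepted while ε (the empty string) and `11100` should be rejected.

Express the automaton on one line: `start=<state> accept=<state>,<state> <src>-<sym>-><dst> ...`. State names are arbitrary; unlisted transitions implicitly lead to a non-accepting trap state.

start=S0 accept=S1 S0-0->S1 S0-1->S1 S1-0->S2 S1-1->S2 S2-0->S0 S2-1->S0

Count input length modulo 3: every symbol advances one step around the cycle S0 → S1 → S2 → S0. Accept at S1.
3 states suffice.
        0   1  
>  S0   S1  S1 
 * S1   S2  S2 
   S2   S0  S0 
(> = start, * = accepting)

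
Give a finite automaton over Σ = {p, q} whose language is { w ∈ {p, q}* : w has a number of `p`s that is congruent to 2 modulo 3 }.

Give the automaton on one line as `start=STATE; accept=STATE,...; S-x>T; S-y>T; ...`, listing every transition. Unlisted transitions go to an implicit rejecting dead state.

The only thing that matters is how many `p`s have appeared, reduced mod 3. Use one state per residue: A for 0, …, C for 2. Reading `p` moves to the next residue; anything else stays put. C is accepting.
With 3 states:
       p  q 
>  A   B  A 
   B   C  B 
 * C   A  C 
(> = start, * = accepting)

start=A; accept=C; A-p>B; A-q>A; B-p>C; B-q>B; C-p>A; C-q>C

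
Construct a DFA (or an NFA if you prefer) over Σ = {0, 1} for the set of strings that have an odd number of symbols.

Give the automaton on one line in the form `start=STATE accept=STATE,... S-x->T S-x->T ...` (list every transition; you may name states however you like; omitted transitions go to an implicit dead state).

Only the length mod 2 matters, so use a 2-cycle: from any state, every input symbol moves to the next state, wrapping q1 back to q0. Mark q1 accepting.
A 2-state machine:
        0   1  
>  q0   q1  q1 
 * q1   q0  q0 
(> = start, * = accepting)

start=q0 accept=q1 q0-0->q1 q0-1->q1 q1-0->q0 q1-1->q0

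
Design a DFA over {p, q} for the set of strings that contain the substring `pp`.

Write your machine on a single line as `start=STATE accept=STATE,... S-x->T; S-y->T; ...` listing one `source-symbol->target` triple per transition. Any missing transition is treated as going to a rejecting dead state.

start=s0; accept=s2; s0-p->s1; s0-q->s0; s1-p->s2; s1-q->s0; s2-p->s2; s2-q->s2

Track how much of `pp` has been matched so far: state s0 is no progress, s2 is the absorbing accept state reached once `pp` has occurred. Intermediate states record partial matches; on a mismatch, fall back to the longest reusable overlap.
With 3 states:
        p   q  
>  s0   s1  s0 
   s1   s2  s0 
 * s2   s2  s2 
(> = start, * = accepting)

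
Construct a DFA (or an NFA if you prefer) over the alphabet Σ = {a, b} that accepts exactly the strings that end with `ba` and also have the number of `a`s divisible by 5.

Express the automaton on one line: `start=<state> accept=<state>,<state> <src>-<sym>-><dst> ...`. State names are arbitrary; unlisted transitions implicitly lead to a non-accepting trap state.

Handle the two conditions separately and then intersect. The first has 3 states tracking how much of the suffix `ba` has currently been matched; the second has 5 states tracking the count of `a`s modulo 5. A product state is a pair (one from each), accepting exactly when both do. Minimizing collapses redundant product states.
A 7-state machine:
        a   b  
>  q0   q1  q0 
   q1   q2  q1 
   q2   q3  q2 
   q3   q4  q3 
   q4   q0  q5 
   q5   q6  q5 
 * q6   q1  q0 
(> = start, * = accepting)

start=q0 accept=q6 q0-a->q1 q0-b->q0 q1-a->q2 q1-b->q1 q2-a->q3 q2-b->q2 q3-a->q4 q3-b->q3 q4-a->q0 q4-b->q5 q5-a->q6 q5-b->q5 q6-a->q1 q6-b->q0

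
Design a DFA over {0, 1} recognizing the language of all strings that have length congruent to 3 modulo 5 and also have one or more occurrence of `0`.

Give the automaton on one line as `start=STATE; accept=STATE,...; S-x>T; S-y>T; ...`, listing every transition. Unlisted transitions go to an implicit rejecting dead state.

start=s0; accept=s5; s0-0>s1; s0-1>s2; s1-0>s3; s1-1>s3; s2-0>s3; s2-1>s4; s3-0>s5; s3-1>s5; s4-0>s5; s4-1>s6; s5-0>s7; s5-1>s7; s6-0>s7; s6-1>s8; s7-0>s9; s7-1>s9; s8-0>s9; s8-1>s0; s9-0>s1; s9-1>s1

Run two small machines in parallel and take their product. One (5 states) tracks the input length modulo 5; the other (3 states) tracks the count of `0`s, saturating at 2. Each combined state is a pair, one component from each; accept when both components accept. Minimizing collapses redundant product states.
10 states suffice.
        0   1  
>  s0   s1  s2 
   s1   s3  s3 
   s2   s3  s4 
   s3   s5  s5 
   s4   s5  s6 
 * s5   s7  s7 
   s6   s7  s8 
   s7   s9  s9 
   s8   s9  s0 
   s9   s1  s1 
(> = start, * = accepting)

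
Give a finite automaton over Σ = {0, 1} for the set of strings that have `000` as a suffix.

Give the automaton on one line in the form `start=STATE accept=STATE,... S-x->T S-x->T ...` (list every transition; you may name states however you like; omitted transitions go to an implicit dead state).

Remember how much of `000` the current input suffix matches. State q0 means no match yet; q1 means the last symbol is `0`; q2 means the last 2 symbols are `00`; q3 means the last 3 symbols are `000`. Only q3 accepts. On a mismatch, fall back to the longest proper suffix that is still a prefix of `000`.
4 states suffice.
        0   1  
>  q0   q1  q0 
   q1   q2  q0 
   q2   q3  q0 
 * q3   q3  q0 
(> = start, * = accepting)

start=q0 accept=q3 q0-0->q1 q0-1->q0 q1-0->q2 q1-1->q0 q2-0->q3 q2-1->q0 q3-0->q3 q3-1->q0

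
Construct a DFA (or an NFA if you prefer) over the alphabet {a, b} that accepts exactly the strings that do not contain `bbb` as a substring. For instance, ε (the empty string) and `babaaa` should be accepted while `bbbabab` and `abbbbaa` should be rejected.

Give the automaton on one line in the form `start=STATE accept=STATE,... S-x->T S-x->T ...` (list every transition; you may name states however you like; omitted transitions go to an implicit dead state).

This is the complement of 'contains `bbb`'. Use the same substring-matching states — q0 through q3 holding how much of `bbb` has just been matched — but flip the accepting set: everything except the trap q3 accepts.
        a   b  
>* q0   q0  q1 
 * q1   q0  q2 
 * q2   q0  q3 
   q3   q3  q3 
(> = start, * = accepting)

start=q0 accept=q0,q1,q2 q0-a->q0 q0-b->q1 q1-a->q0 q1-b->q2 q2-a->q0 q2-b->q3 q3-a->q3 q3-b->q3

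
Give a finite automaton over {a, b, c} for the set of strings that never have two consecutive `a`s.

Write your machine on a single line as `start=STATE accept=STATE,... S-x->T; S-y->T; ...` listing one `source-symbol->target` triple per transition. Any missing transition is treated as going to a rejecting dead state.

start=s0; accept=s0,s1; s0-a->s1; s0-b->s0; s0-c->s0; s1-a->s2; s1-b->s0; s1-c->s0; s2-a->s2; s2-b->s2; s2-c->s2

This is the complement of 'contains `aa`'. Use the same substring-matching states — s0 through s2 holding how much of `aa` has just been matched — but flip the accepting set: everything except the trap s2 accepts.
3 states suffice.
        a   b   c  
>* s0   s1  s0  s0 
 * s1   s2  s0  s0 
   s2   s2  s2  s2 
(> = start, * = accepting)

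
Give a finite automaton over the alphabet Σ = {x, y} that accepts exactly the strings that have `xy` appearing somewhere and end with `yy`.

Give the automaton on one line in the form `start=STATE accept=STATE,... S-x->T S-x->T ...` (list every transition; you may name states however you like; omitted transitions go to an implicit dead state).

Build one automaton per condition and run them in lockstep. One (3 states) tracks whether and how much of `xy` has been seen; the other (3 states) tracks how much of the suffix `yy` has currently been matched. Each combined state is a pair, one component from each; accept when both components accept.
7 states suffice.
        x   y  
>  S0   S1  S2 
   S1   S1  S3 
   S2   S1  S4 
   S3   S5  S6 
   S4   S1  S4 
   S5   S5  S3 
 * S6   S5  S6 
(> = start, * = accepting)

start=S0 accept=S6 S0-x->S1 S0-y->S2 S1-x->S1 S1-y->S3 S2-x->S1 S2-y->S4 S3-x->S5 S3-y->S6 S4-x->S1 S4-y->S4 S5-x->S5 S5-y->S3 S6-x->S5 S6-y->S6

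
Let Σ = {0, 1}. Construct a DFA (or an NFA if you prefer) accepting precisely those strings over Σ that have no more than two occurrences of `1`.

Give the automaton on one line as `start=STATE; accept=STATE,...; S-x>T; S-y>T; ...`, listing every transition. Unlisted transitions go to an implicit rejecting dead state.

start=S0; accept=S0,S1,S2; S0-0>S0; S0-1>S1; S1-0>S1; S1-1>S2; S2-0>S2; S2-1>S3; S3-0>S3; S3-1>S3

Only the number of `1`s matters, and only up to 3. Make a chain S0 → S1 → S2 → S3 advanced by each `1` (with S3 absorbing); every other symbol self-loops. The accepting set is {S0, S1, S2}.
A 4-state machine:
        0   1  
>* S0   S0  S1 
 * S1   S1  S2 
 * S2   S2  S3 
   S3   S3  S3 
(> = start, * = accepting)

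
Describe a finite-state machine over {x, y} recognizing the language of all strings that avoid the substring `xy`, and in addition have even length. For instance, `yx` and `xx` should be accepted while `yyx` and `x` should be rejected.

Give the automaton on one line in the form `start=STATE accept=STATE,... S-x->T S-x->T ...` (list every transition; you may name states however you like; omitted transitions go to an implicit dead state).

Build one automaton per condition and run them in lockstep. The first has 3 states tracking partial matches of the forbidden pattern `xy`; the second has 2 states tracking the input length modulo 2. A product state is a pair (one from each), accepting exactly when both do. After merging equivalent states the machine shrinks.
A 5-state machine:
       x  y 
>* A   B  C 
   B   D  E 
   C   D  A 
 * D   B  E 
   E   E  E 
(> = start, * = accepting)

start=A accept=A,D A-x->B A-y->C B-x->D B-y->E C-x->D C-y->A D-x->B D-y->E E-x->E E-y->E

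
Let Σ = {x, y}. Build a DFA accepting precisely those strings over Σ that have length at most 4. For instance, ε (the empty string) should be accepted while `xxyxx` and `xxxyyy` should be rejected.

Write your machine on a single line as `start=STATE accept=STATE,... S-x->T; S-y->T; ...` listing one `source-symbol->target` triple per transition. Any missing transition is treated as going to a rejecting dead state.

We only need to distinguish lengths 0, 1, …, 4, and '>4'. Chain S0 → S1 → S2 → S3 → S4 → S5 on every symbol, with S5 looping. Accepting states: {S0, S1, S2, S3, S4}.
        x   y  
>* S0   S1  S1 
 * S1   S2  S2 
 * S2   S3  S3 
 * S3   S4  S4 
 * S4   S5  S5 
   S5   S5  S5 
(> = start, * = accepting)

start=S0; accept=S0,S1,S2,S3,S4; S0-x->S1; S0-y->S1; S1-x->S2; S1-y->S2; S2-x->S3; S2-y->S3; S3-x->S4; S3-y->S4; S4-x->S5; S4-y->S5; S5-x->S5; S5-y->S5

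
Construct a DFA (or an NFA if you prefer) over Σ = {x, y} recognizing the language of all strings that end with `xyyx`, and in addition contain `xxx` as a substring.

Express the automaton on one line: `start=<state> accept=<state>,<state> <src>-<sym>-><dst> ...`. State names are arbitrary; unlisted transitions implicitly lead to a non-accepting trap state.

start=S0 accept=S6 S0-x->S1 S0-y->S0 S1-x->S2 S1-y->S0 S2-x->S3 S2-y->S0 S3-x->S3 S3-y->S4 S4-x->S3 S4-y->S5 S5-x->S6 S5-y->S7 S6-x->S3 S6-y->S4 S7-x->S3 S7-y->S7

Handle the two conditions separately and then intersect. One (5 states) tracks how much of the suffix `xyyx` has currently been matched; the other (4 states) tracks whether and how much of `xxx` has been seen. Each combined state is a pair, one component from each; accept when both components accept. Equivalent product states are then merged.
With 8 states:
        x   y  
>  S0   S1  S0 
   S1   S2  S0 
   S2   S3  S0 
   S3   S3  S4 
   S4   S3  S5 
   S5   S6  S7 
 * S6   S3  S4 
   S7   S3  S7 
(> = start, * = accepting)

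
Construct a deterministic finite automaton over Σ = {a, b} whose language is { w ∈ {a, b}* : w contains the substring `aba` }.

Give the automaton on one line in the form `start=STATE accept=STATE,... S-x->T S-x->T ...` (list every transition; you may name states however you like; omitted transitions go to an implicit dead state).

Track how much of `aba` has been matched so far: state q0 is no progress, q3 is the absorbing accept state reached once `aba` has occurred. Intermediate states record partial matches; on a mismatch, fall back to the longest reusable overlap.
        a   b  
>  q0   q1  q0 
   q1   q1  q2 
   q2   q3  q0 
 * q3   q3  q3 
(> = start, * = accepting)

start=q0 accept=q3 q0-a->q1 q0-b->q0 q1-a->q1 q1-b->q2 q2-a->q3 q2-b->q0 q3-a->q3 q3-b->q3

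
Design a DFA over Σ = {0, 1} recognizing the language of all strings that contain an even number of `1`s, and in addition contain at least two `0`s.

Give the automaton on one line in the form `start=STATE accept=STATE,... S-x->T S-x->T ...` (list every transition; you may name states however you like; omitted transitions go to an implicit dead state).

start=A accept=D A-0->B A-1->C B-0->D B-1->E C-0->E C-1->A D-0->D D-1->F E-0->F E-1->B F-0->F F-1->D

Handle the two conditions separately and then intersect. The first has 2 states tracking the count of `1`s modulo 2; the second has 4 states tracking the count of `0`s, saturating at 3. A product state is a pair (one from each), accepting exactly when both do. Minimizing collapses redundant product states.
A 6-state machine:
       0  1 
>  A   B  C 
   B   D  E 
   C   E  A 
 * D   D  F 
   E   F  B 
   F   F  D 
(> = start, * = accepting)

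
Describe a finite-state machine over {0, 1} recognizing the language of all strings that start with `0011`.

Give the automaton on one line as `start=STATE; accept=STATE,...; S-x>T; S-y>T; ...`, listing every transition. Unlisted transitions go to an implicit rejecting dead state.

start=A; accept=E; A-0>B; A-1>F; B-0>C; B-1>F; C-0>F; C-1>D; D-0>F; D-1>E; E-0>E; E-1>E; F-0>F; F-1>F

Walk along `0011` while the input agrees: from A take `0` to B, and so on. Any deviation drops to the rejecting sink F. Once E is reached the prefix is confirmed and every continuation is accepted.
With 6 states:
       0  1 
>  A   B  F 
   B   C  F 
   C   F  D 
   D   F  E 
 * E   E  E 
   F   F  F 
(> = start, * = accepting)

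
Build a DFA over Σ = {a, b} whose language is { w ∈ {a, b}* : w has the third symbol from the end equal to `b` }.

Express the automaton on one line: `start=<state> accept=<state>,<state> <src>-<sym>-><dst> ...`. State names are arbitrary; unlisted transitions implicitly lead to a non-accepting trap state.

start=S0 accept=S11,S12,S13,S14 S0-a->S1 S0-b->S2 S1-a->S3 S1-b->S4 S2-a->S5 S2-b->S6 S3-a->S7 S3-b->S8 S4-a->S9 S4-b->S10 S5-a->S11 S5-b->S12 S6-a->S13 S6-b->S14 S7-a->S7 S7-b->S8 S8-a->S9 S8-b->S10 S9-a->S11 S9-b->S12 S10-a->S13 S10-b->S14 S11-a->S7 S11-b->S8 S12-a->S9 S12-b->S10 S13-a->S11 S13-b->S12 S14-a->S13 S14-b->S14

Because acceptance depends on a position counted from the end, the machine has to buffer the most recent 3 symbols. Make each state the string of the last up-to-3 symbols read; on input `x` shift the window left and append `x`. Accept when the buffered window has length 3 and begins with `b`.
15 states suffice.
          a    b  
>  S0     S1   S2 
   S1     S3   S4 
   S2     S5   S6 
   S3     S7   S8 
   S4     S9  S10 
   S5    S11  S12 
   S6    S13  S14 
   S7     S7   S8 
   S8     S9  S10 
   S9    S11  S12 
   S10   S13  S14 
 * S11    S7   S8 
 * S12    S9  S10 
 * S13   S11  S12 
 * S14   S13  S14 
(> = start, * = accepting)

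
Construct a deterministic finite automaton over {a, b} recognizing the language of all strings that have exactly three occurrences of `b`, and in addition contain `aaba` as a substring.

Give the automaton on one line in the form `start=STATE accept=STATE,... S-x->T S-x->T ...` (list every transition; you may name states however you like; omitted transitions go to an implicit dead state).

Build one automaton per condition and run them in lockstep. The first has 5 states tracking the count of `b`s, saturating at 4; the second has 5 states tracking whether and how much of `aaba` has been seen. A product state is a pair (one from each), accepting exactly when both do. After merging equivalent states the machine shrinks.
          a    b  
>  S0     S1   S2 
   S1     S3   S2 
   S2     S4   S5 
   S3     S3   S6 
   S4     S7   S5 
   S5     S8   S9 
   S6    S10   S5 
   S7     S7  S11 
   S8    S12   S9 
   S9     S9   S9 
   S10   S10  S13 
   S11   S13   S9 
   S12   S12  S14 
   S13   S13  S15 
   S14   S15   S9 
 * S15   S15   S9 
(> = start, * = accepting)

start=S0 accept=S15 S0-a->S1 S0-b->S2 S1-a->S3 S1-b->S2 S2-a->S4 S2-b->S5 S3-a->S3 S3-b->S6 S4-a->S7 S4-b->S5 S5-a->S8 S5-b->S9 S6-a->S10 S6-b->S5 S7-a->S7 S7-b->S11 S8-a->S12 S8-b->S9 S9-a->S9 S9-b->S9 S10-a->S10 S10-b->S13 S11-a->S13 S11-b->S9 S12-a->S12 S12-b->S14 S13-a->S13 S13-b->S15 S14-a->S15 S14-b->S9 S15-a->S15 S15-b->S9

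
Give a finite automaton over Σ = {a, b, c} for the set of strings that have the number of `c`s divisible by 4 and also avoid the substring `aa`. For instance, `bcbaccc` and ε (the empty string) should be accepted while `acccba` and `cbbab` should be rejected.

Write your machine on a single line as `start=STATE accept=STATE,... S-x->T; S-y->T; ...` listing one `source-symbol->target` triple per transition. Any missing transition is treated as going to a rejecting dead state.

Run two small machines in parallel and take their product. One (4 states) tracks the count of `c`s modulo 4; the other (3 states) tracks partial matches of the forbidden pattern `aa`. Each combined state is a pair, one component from each; accept when both components accept. Equivalent product states are then merged.
With 9 states:
        a   b   c  
>* q0   q1  q0  q2 
 * q1   q3  q0  q2 
   q2   q4  q2  q5 
   q3   q3  q3  q3 
   q4   q3  q2  q5 
   q5   q6  q5  q7 
   q6   q3  q5  q7 
   q7   q8  q7  q0 
   q8   q3  q7  q0 
(> = start, * = accepting)

start=q0; accept=q0,q1; q0-a->q1; q0-b->q0; q0-c->q2; q1-a->q3; q1-b->q0; q1-c->q2; q2-a->q4; q2-b->q2; q2-c->q5; q3-a->q3; q3-b->q3; q3-c->q3; q4-a->q3; q4-b->q2; q4-c->q5; q5-a->q6; q5-b->q5; q5-c->q7; q6-a->q3; q6-b->q5; q6-c->q7; q7-a->q8; q7-b->q7; q7-c->q0; q8-a->q3; q8-b->q7; q8-c->q0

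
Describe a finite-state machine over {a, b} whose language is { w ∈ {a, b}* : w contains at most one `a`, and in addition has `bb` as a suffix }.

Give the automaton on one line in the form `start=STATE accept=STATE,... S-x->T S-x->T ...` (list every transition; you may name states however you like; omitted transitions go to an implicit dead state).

start=q0 accept=q5,q6 q0-a->q1 q0-b->q2 q1-a->q3 q1-b->q4 q2-a->q1 q2-b->q5 q3-a->q3 q3-b->q3 q4-a->q3 q4-b->q6 q5-a->q1 q5-b->q5 q6-a->q3 q6-b->q6

Build one automaton per condition and run them in lockstep. One (3 states) tracks the count of `a`s, saturating at 2; the other (3 states) tracks how much of the suffix `bb` has currently been matched. Each combined state is a pair, one component from each; accept when both components accept. After merging equivalent states the machine shrinks.
A 7-state machine:
        a   b  
>  q0   q1  q2 
   q1   q3  q4 
   q2   q1  q5 
   q3   q3  q3 
   q4   q3  q6 
 * q5   q1  q5 
 * q6   q3  q6 
(> = start, * = accepting)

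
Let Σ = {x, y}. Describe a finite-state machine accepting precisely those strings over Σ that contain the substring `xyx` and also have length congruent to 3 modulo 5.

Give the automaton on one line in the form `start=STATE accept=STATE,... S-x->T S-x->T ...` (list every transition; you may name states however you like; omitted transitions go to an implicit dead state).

Handle the two conditions separately and then intersect. One (4 states) tracks whether and how much of `xyx` has been seen; the other (5 states) tracks the input length modulo 5. Each combined state is a pair, one component from each; accept when both components accept.
20 states suffice.
          x    y  
>  s0     s1   s2 
   s1     s3   s4 
   s2     s3   s5 
   s3     s6   s7 
   s4     s8   s9 
   s5     s6   s9 
   s6    s10  s11 
   s7    s12  s13 
 * s8    s12  s12 
   s9    s10  s13 
   s10   s14  s15 
   s11   s16   s0 
   s12   s16  s16 
   s13   s14   s0 
   s14    s1  s17 
   s15   s18   s2 
   s16   s18  s18 
   s17   s19   s5 
   s18   s19  s19 
   s19    s8   s8 
(> = start, * = accepting)

start=s0 accept=s8 s0-x->s1 s0-y->s2 s1-x->s3 s1-y->s4 s2-x->s3 s2-y->s5 s3-x->s6 s3-y->s7 s4-x->s8 s4-y->s9 s5-x->s6 s5-y->s9 s6-x->s10 s6-y->s11 s7-x->s12 s7-y->s13 s8-x->s12 s8-y->s12 s9-x->s10 s9-y->s13 s10-x->s14 s10-y->s15 s11-x->s16 s11-y->s0 s12-x->s16 s12-y->s16 s13-x->s14 s13-y->s0 s14-x->s1 s14-y->s17 s15-x->s18 s15-y->s2 s16-x->s18 s16-y->s18 s17-x->s19 s17-y->s5 s18-x->s19 s18-y->s19 s19-x->s8 s19-y->s8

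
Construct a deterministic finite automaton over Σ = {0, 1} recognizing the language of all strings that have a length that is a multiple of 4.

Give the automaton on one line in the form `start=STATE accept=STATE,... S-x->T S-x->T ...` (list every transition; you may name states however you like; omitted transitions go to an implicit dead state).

Only the length mod 4 matters, so use a 4-cycle: from any state, every input symbol moves to the next state, wrapping S3 back to S0. Mark S0 accepting.
With 4 states:
        0   1  
>* S0   S1  S1 
   S1   S2  S2 
   S2   S3  S3 
   S3   S0  S0 
(> = start, * = accepting)

start=S0 accept=S0 S0-0->S1 S0-1->S1 S1-0->S2 S1-1->S2 S2-0->S3 S2-1->S3 S3-0->S0 S3-1->S0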